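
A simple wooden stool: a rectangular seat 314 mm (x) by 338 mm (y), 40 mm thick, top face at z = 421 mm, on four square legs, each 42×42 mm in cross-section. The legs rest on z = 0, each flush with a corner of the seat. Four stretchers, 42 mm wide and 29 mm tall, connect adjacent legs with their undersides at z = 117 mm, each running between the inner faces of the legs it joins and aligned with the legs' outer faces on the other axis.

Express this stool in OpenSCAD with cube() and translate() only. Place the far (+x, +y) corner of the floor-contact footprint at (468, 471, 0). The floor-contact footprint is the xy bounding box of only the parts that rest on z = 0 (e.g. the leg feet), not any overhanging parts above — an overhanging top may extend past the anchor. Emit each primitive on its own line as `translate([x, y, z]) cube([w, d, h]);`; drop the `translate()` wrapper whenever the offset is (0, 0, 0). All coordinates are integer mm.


// leg_h = 421 - 40 = 381
// stretcher span = 314 - 2*42 = 230
translate([154, 133, 381]) cube([314, 338, 40]);
translate([154, 133, 0]) cube([42, 42, 381]);
translate([426, 133, 0]) cube([42, 42, 381]);
translate([154, 429, 0]) cube([42, 42, 381]);
translate([426, 429, 0]) cube([42, 42, 381]);
translate([196, 133, 117]) cube([230, 42, 29]);
translate([196, 429, 117]) cube([230, 42, 29]);
translate([154, 175, 117]) cube([42, 254, 29]);
translate([426, 175, 117]) cube([42, 254, 29]);


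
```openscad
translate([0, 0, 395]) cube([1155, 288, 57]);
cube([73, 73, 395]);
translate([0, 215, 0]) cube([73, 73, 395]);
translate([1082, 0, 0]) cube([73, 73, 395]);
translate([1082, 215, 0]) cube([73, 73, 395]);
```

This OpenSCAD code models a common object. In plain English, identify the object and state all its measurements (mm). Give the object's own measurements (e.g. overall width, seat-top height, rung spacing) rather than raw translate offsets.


A long wooden bench with a 1155 mm (x) × 288 mm (y) seat, 57 mm thick, its top surface 452 mm above the floor. Four 73 mm square legs at the seat corners, flush with the edges, run from z = 0 to the seat underside.


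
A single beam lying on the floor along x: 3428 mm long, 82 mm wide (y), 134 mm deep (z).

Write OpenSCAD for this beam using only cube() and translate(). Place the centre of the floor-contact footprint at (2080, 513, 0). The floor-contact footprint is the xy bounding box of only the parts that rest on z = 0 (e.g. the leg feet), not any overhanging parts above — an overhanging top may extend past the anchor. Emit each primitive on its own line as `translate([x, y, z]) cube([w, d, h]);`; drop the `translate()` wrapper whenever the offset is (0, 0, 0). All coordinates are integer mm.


translate([366, 472, 0]) cube([3428, 82, 134]);


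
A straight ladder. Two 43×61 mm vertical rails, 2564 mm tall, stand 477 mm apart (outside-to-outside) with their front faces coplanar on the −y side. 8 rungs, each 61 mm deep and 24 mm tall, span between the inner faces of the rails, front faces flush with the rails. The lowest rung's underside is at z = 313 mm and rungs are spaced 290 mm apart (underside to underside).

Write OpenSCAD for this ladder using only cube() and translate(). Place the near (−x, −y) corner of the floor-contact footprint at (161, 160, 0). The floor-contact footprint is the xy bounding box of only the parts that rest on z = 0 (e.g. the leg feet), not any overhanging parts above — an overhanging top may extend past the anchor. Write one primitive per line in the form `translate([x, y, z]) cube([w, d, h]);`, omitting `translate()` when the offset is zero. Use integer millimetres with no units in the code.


translate([161, 160, 0]) cube([43, 61, 2564]);
translate([595, 160, 0]) cube([43, 61, 2564]);
translate([204, 160, 313]) cube([391, 61, 24]);
translate([204, 160, 603]) cube([391, 61, 24]);
translate([204, 160, 893]) cube([391, 61, 24]);
translate([204, 160, 1183]) cube([391, 61, 24]);
translate([204, 160, 1473]) cube([391, 61, 24]);
translate([204, 160, 1763]) cube([391, 61, 24]);
translate([204, 160, 2053]) cube([391, 61, 24]);
translate([204, 160, 2343]) cube([391, 61, 24]);


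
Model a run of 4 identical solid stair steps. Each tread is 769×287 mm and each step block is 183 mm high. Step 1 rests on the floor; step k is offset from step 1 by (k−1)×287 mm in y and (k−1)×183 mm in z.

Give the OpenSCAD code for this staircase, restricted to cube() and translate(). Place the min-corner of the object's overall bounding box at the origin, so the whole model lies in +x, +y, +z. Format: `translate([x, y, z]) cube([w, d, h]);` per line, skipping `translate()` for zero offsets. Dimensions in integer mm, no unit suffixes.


cube([769, 287, 183]);
translate([0, 287, 183]) cube([769, 287, 183]);
translate([0, 574, 366]) cube([769, 287, 183]);
translate([0, 861, 549]) cube([769, 287, 183]);


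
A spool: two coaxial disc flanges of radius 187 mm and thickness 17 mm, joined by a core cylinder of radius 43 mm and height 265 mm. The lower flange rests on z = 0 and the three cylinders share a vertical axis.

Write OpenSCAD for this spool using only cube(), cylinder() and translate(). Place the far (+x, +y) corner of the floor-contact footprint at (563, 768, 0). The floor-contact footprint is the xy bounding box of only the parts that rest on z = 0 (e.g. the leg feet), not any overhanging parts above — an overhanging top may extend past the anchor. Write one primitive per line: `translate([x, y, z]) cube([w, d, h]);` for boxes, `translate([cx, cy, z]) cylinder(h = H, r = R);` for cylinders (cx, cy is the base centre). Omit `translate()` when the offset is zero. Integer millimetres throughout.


translate([376, 581, 0]) cylinder(h = 17, r = 187);
translate([376, 581, 17]) cylinder(h = 265, r = 43);
translate([376, 581, 282]) cylinder(h = 17, r = 187);


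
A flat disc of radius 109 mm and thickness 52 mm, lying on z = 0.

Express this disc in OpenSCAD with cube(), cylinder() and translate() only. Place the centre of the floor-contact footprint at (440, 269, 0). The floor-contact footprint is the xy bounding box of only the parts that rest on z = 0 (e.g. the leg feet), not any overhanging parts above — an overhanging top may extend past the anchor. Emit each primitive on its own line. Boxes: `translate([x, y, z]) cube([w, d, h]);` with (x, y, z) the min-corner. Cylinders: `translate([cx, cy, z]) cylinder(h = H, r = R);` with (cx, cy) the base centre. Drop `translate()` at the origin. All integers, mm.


translate([440, 269, 0]) cylinder(h = 52, r = 109);


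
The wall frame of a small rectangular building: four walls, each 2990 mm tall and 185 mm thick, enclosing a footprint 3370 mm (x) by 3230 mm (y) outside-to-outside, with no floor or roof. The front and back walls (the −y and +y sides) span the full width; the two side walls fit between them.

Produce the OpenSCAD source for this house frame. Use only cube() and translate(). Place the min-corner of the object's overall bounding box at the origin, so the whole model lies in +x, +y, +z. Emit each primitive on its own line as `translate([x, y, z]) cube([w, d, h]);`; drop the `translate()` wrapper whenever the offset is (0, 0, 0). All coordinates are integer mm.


cube([3370, 185, 2990]);
translate([0, 3045, 0]) cube([3370, 185, 2990]);
translate([0, 185, 0]) cube([185, 2860, 2990]);
translate([3185, 185, 0]) cube([185, 2860, 2990]);


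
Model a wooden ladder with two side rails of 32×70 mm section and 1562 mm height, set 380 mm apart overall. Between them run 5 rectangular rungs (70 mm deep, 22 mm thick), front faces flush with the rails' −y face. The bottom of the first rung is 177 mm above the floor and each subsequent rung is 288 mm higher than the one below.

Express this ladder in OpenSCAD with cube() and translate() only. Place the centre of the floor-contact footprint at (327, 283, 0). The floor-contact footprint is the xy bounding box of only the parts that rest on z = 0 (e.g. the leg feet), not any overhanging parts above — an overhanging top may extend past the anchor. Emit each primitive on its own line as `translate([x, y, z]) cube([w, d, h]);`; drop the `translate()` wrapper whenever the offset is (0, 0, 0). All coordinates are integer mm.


// rung span = 380 - 2*32 = 316
// rung[k] z = 177 + k*288
translate([137, 248, 0]) cube([32, 70, 1562]);
translate([485, 248, 0]) cube([32, 70, 1562]);
translate([169, 248, 177]) cube([316, 70, 22]);
translate([169, 248, 465]) cube([316, 70, 22]);
translate([169, 248, 753]) cube([316, 70, 22]);
translate([169, 248, 1041]) cube([316, 70, 22]);
translate([169, 248, 1329]) cube([316, 70, 22]);


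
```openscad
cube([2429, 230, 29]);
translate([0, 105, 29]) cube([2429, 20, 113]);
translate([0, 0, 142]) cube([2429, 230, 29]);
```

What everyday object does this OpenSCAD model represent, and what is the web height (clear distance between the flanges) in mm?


An I-beam. The web height is 113 mm.

Two wide flanges with a thin centred web — an I-beam. Overall 171 mm minus two 29 mm flanges gives a web of 171 − 2·29 = 113 mm.


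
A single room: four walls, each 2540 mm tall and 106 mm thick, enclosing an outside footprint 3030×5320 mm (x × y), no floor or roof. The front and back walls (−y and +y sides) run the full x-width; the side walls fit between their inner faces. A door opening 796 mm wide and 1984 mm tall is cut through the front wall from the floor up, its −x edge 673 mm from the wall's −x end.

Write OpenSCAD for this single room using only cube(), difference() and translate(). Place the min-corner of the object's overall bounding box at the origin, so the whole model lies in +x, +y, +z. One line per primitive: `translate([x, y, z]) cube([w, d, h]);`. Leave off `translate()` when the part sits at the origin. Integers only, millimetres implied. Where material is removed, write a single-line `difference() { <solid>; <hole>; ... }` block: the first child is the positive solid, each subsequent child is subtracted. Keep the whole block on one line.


difference() { cube([3030, 106, 2540]); translate([673, 0, 0]) cube([796, 106, 1984]); }
translate([0, 5214, 0]) cube([3030, 106, 2540]);
translate([0, 106, 0]) cube([106, 5108, 2540]);
translate([2924, 106, 0]) cube([106, 5108, 2540]);


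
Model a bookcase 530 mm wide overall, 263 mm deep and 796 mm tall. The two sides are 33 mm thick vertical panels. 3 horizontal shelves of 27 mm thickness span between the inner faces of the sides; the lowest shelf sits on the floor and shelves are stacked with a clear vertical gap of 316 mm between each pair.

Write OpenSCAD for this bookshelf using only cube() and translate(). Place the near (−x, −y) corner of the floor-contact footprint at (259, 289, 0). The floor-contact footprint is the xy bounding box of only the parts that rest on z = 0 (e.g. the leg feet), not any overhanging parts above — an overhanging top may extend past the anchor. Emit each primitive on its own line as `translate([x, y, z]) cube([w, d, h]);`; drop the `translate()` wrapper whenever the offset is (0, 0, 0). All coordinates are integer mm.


translate([259, 289, 0]) cube([33, 263, 796]);
translate([756, 289, 0]) cube([33, 263, 796]);
translate([292, 289, 0]) cube([464, 263, 27]);
translate([292, 289, 343]) cube([464, 263, 27]);
translate([292, 289, 686]) cube([464, 263, 27]);


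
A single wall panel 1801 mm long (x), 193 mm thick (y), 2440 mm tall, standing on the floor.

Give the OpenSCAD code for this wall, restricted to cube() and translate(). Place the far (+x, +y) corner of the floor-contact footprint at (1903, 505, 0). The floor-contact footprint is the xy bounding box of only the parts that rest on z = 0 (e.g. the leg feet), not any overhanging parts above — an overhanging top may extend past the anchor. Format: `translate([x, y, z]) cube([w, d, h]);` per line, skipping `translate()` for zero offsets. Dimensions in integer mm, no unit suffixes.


translate([102, 312, 0]) cube([1801, 193, 2440]);


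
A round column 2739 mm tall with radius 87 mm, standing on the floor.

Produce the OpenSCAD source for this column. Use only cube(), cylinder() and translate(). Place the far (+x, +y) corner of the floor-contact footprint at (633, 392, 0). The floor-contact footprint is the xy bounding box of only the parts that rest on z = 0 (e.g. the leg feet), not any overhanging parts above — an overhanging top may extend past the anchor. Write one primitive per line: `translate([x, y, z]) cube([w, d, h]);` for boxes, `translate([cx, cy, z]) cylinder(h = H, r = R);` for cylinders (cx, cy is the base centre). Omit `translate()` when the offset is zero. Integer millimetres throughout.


translate([546, 305, 0]) cylinder(h = 2739, r = 87);


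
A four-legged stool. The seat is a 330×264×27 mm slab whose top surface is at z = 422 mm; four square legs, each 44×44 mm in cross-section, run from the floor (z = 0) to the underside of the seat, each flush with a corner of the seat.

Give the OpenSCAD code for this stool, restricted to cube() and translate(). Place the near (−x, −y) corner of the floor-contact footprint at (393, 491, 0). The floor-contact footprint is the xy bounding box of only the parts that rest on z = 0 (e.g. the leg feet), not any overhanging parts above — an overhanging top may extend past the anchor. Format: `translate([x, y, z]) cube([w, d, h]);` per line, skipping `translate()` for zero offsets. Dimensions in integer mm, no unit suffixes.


translate([393, 491, 395]) cube([330, 264, 27]);
translate([393, 491, 0]) cube([44, 44, 395]);
translate([679, 491, 0]) cube([44, 44, 395]);
translate([393, 711, 0]) cube([44, 44, 395]);
translate([679, 711, 0]) cube([44, 44, 395]);


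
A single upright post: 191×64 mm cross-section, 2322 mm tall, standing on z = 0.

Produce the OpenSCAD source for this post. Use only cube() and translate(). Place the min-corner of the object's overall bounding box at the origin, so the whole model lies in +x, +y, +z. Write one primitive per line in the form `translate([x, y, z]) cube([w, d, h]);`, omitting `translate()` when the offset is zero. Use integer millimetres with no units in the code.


cube([191, 64, 2322]);


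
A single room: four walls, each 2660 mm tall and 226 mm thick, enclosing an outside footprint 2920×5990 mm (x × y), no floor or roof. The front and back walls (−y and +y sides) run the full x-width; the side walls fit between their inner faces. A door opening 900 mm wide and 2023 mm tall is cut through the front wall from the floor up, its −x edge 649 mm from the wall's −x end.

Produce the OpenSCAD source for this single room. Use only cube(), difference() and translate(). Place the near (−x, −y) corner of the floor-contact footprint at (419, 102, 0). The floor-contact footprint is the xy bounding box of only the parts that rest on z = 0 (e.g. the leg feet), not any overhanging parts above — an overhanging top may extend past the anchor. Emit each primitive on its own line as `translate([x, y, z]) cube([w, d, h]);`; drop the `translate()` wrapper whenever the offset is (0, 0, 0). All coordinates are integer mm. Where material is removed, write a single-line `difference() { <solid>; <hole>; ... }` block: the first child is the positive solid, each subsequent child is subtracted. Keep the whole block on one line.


difference() { translate([419, 102, 0]) cube([2920, 226, 2660]); translate([1068, 102, 0]) cube([900, 226, 2023]); }
translate([419, 5866, 0]) cube([2920, 226, 2660]);
translate([419, 328, 0]) cube([226, 5538, 2660]);
translate([3113, 328, 0]) cube([226, 5538, 2660]);


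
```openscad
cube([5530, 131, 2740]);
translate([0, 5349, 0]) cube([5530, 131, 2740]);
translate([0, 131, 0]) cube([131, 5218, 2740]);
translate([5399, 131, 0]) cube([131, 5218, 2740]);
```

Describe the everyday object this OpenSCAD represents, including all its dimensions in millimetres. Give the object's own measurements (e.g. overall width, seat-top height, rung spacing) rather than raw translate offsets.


The wall frame of a small rectangular building: four walls, each 2740 mm tall and 131 mm thick, enclosing a footprint 5530 mm (x) by 5480 mm (y) outside-to-outside, with no floor or roof. The front and back walls (the −y and +y sides) span the full width; the two side walls fit between them.


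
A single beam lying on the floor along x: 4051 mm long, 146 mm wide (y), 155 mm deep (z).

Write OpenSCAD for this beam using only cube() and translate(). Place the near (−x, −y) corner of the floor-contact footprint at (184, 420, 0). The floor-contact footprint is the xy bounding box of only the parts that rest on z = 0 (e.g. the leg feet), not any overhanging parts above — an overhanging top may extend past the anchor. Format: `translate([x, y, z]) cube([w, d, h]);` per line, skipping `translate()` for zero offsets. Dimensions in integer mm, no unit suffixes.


translate([184, 420, 0]) cube([4051, 146, 155]);


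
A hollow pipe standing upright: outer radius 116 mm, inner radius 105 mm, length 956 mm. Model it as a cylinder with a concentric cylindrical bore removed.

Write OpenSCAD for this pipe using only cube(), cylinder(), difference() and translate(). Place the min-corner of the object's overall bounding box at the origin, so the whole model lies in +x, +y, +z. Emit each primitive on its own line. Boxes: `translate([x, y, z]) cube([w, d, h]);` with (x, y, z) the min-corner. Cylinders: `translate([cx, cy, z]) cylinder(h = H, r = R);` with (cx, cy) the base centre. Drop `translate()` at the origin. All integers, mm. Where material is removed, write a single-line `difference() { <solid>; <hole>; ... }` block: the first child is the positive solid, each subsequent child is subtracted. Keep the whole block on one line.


difference() { translate([116, 116, 0]) cylinder(h = 956, r = 116); translate([116, 116, 0]) cylinder(h = 956, r = 105); }


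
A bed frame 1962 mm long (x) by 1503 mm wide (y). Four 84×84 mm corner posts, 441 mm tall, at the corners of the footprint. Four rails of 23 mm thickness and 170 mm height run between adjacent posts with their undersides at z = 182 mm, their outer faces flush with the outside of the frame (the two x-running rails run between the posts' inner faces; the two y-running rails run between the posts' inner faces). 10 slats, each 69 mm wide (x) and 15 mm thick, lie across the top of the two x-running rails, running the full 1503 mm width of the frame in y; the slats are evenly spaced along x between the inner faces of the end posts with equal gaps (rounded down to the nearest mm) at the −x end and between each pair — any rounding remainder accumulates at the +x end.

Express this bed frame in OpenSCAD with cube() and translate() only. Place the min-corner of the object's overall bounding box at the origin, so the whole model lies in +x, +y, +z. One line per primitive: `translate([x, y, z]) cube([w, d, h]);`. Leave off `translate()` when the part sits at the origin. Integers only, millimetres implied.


cube([84, 84, 441]);
translate([0, 1419, 0]) cube([84, 84, 441]);
translate([1878, 0, 0]) cube([84, 84, 441]);
translate([1878, 1419, 0]) cube([84, 84, 441]);
translate([84, 0, 182]) cube([1794, 23, 170]);
translate([84, 1480, 182]) cube([1794, 23, 170]);
translate([0, 84, 182]) cube([23, 1335, 170]);
translate([1939, 84, 182]) cube([23, 1335, 170]);
translate([184, 0, 352]) cube([69, 1503, 15]);
translate([353, 0, 352]) cube([69, 1503, 15]);
translate([522, 0, 352]) cube([69, 1503, 15]);
translate([691, 0, 352]) cube([69, 1503, 15]);
translate([860, 0, 352]) cube([69, 1503, 15]);
translate([1029, 0, 352]) cube([69, 1503, 15]);
translate([1198, 0, 352]) cube([69, 1503, 15]);
translate([1367, 0, 352]) cube([69, 1503, 15]);
translate([1536, 0, 352]) cube([69, 1503, 15]);
translate([1705, 0, 352]) cube([69, 1503, 15]);


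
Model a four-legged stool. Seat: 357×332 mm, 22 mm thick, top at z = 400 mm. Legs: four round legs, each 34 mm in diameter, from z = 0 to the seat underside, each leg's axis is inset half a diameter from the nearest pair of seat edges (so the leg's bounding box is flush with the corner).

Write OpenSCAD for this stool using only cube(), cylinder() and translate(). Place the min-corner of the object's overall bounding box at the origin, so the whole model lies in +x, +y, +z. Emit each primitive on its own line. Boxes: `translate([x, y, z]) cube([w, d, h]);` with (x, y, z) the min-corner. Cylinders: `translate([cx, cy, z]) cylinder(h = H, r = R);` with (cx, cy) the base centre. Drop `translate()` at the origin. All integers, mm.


translate([0, 0, 378]) cube([357, 332, 22]);
translate([17, 17, 0]) cylinder(h = 378, r = 17);
translate([340, 17, 0]) cylinder(h = 378, r = 17);
translate([17, 315, 0]) cylinder(h = 378, r = 17);
translate([340, 315, 0]) cylinder(h = 378, r = 17);


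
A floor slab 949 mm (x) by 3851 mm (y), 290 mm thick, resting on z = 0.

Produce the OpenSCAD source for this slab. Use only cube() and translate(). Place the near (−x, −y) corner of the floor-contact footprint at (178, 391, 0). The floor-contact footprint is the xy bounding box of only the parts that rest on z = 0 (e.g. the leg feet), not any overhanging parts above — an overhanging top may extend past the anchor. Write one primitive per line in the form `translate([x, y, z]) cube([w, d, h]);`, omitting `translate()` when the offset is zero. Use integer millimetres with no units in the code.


translate([178, 391, 0]) cube([949, 3851, 290]);


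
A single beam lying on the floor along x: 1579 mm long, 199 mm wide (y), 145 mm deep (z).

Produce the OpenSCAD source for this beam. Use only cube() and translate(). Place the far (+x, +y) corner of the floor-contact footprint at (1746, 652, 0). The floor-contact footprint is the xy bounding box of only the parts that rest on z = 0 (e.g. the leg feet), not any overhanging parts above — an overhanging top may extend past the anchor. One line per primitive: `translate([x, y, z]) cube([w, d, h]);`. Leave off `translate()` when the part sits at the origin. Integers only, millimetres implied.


translate([167, 453, 0]) cube([1579, 199, 145]);


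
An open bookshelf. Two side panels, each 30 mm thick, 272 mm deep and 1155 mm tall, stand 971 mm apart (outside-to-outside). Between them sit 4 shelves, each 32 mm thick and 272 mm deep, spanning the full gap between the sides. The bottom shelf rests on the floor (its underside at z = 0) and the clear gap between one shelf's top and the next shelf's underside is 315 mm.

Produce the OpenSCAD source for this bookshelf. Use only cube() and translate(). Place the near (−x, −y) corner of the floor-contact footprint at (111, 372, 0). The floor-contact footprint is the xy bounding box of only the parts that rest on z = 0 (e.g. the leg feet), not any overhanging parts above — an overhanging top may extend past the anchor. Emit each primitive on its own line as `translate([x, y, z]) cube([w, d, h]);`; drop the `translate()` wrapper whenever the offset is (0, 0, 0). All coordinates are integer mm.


translate([111, 372, 0]) cube([30, 272, 1155]);
translate([1052, 372, 0]) cube([30, 272, 1155]);
translate([141, 372, 0]) cube([911, 272, 32]);
translate([141, 372, 347]) cube([911, 272, 32]);
translate([141, 372, 694]) cube([911, 272, 32]);
translate([141, 372, 1041]) cube([911, 272, 32]);


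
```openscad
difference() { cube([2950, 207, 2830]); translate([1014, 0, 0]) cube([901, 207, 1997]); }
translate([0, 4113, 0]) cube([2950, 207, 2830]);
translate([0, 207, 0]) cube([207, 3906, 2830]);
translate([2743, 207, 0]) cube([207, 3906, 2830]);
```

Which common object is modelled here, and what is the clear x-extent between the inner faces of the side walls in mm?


A single room. The interior width is 2536 mm.

Four walls enclosing a rectangle with a door in the front wall — a room. Outside width 2950 minus two 207 mm walls gives 2536 mm.


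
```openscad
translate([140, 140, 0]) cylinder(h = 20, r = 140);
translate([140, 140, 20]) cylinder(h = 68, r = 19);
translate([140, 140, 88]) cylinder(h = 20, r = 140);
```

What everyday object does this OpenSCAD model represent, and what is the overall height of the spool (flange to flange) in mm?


A spool. The overall height is 108 mm.

Three coaxial cylinders, large–small–large — a spool. Two 20 mm flanges and a 68 mm core give 20 + 68 + 20 = 108 mm.


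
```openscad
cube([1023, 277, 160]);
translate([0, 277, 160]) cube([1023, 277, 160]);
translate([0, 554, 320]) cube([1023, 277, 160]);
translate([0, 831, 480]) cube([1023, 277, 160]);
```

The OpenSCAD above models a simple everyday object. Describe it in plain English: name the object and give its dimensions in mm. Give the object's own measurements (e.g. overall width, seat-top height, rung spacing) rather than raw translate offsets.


A straight staircase of 4 solid steps. Each step is 1023 mm wide (x), 277 mm deep (y, the going) and 160 mm tall (the rise). The first step rests on the floor; each subsequent step sits one going further in +y and one rise higher in +z, directly behind and above the previous step with no overlap.


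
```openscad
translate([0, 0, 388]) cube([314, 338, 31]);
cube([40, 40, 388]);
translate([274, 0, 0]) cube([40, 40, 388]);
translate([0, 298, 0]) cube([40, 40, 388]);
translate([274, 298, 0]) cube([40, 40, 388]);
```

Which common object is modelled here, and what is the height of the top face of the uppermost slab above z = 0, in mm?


A stool. The seat height is 419 mm.

A 314×338×31 slab at z = 388 on four corner posts — a stool. The seat top is 388 + 31 = 419 mm.


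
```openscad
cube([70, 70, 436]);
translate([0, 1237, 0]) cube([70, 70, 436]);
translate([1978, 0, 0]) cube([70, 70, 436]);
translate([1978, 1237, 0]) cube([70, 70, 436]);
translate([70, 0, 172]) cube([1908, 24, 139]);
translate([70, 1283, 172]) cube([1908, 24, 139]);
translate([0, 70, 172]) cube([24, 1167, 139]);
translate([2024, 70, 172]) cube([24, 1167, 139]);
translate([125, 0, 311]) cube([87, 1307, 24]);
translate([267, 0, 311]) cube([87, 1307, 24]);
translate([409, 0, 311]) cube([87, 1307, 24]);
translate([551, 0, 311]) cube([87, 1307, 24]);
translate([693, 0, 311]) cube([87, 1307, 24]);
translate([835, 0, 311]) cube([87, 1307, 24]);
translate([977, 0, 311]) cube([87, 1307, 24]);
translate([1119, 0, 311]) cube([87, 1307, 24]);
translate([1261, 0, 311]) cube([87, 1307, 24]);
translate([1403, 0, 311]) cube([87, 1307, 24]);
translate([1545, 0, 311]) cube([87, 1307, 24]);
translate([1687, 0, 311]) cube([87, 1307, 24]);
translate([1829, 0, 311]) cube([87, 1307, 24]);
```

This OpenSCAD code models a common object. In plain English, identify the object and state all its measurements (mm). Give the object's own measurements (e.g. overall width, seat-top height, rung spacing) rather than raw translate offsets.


A bed frame 2048 mm long (x) by 1307 mm wide (y). Four 70×70 mm corner posts, 436 mm tall, at the corners of the footprint. Four rails of 24 mm thickness and 139 mm height run between adjacent posts with their undersides at z = 172 mm, their outer faces flush with the outside of the frame (the two x-running rails run between the posts' inner faces; the two y-running rails run between the posts' inner faces). 13 slats, each 87 mm wide (x) and 24 mm thick, lie across the top of the two x-running rails, running the full 1307 mm width of the frame in y; along x they sit between the end posts with a 55 mm gap after the −x posts and between neighbouring slats, leaving 62 mm before the +x posts.


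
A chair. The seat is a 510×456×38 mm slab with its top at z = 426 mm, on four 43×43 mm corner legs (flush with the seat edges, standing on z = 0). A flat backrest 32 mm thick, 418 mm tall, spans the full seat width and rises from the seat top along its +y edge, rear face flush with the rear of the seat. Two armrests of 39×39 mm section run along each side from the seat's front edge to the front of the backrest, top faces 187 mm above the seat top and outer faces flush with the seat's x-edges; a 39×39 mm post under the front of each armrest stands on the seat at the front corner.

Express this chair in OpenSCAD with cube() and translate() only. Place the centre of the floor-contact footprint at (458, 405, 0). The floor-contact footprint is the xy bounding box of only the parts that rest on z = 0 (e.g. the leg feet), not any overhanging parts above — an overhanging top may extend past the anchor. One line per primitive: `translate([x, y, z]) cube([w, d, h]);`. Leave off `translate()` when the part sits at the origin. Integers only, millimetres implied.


translate([203, 177, 388]) cube([510, 456, 38]);
translate([203, 177, 0]) cube([43, 43, 388]);
translate([670, 177, 0]) cube([43, 43, 388]);
translate([203, 590, 0]) cube([43, 43, 388]);
translate([670, 590, 0]) cube([43, 43, 388]);
translate([203, 601, 426]) cube([510, 32, 418]);
translate([203, 177, 574]) cube([39, 424, 39]);
translate([674, 177, 574]) cube([39, 424, 39]);
translate([203, 177, 426]) cube([39, 39, 148]);
translate([674, 177, 426]) cube([39, 39, 148]);


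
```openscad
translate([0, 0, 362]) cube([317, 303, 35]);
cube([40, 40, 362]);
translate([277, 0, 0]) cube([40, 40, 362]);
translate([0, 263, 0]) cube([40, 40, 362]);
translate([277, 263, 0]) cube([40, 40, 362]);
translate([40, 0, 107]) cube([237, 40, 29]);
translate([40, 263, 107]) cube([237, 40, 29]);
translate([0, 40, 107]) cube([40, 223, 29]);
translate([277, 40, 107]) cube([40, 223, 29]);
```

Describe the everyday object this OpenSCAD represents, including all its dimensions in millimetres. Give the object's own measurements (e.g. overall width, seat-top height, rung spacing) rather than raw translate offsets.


A simple wooden stool: a rectangular seat 317 mm (x) by 303 mm (y), 35 mm thick, top face at z = 397 mm, on four square legs, each 40×40 mm in cross-section. The legs rest on z = 0, each flush with a corner of the seat. Four stretchers, 40 mm wide and 29 mm tall, connect adjacent legs with their undersides at z = 107 mm, each running between the inner faces of the legs it joins and aligned with the legs' outer faces on the other axis.


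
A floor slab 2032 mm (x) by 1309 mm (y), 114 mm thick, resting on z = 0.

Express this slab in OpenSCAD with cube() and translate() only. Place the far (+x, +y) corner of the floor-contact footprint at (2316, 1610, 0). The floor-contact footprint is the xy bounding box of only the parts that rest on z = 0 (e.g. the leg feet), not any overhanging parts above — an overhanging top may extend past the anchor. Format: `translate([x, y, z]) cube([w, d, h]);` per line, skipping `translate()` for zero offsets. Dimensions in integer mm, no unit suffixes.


translate([284, 301, 0]) cube([2032, 1309, 114]);


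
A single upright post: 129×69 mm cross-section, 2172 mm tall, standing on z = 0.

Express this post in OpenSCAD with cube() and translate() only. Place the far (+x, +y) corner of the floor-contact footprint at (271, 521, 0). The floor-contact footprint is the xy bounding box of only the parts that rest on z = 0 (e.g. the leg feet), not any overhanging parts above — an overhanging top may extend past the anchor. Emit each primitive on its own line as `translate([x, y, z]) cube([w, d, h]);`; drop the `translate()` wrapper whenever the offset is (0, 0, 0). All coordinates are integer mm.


translate([142, 452, 0]) cube([129, 69, 2172]);


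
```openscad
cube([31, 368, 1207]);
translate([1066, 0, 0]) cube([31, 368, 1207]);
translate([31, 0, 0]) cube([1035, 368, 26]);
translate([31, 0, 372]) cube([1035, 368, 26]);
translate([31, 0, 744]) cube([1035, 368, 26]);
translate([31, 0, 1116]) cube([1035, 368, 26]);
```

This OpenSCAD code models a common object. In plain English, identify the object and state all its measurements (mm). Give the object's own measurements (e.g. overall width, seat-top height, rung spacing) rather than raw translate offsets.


An open bookshelf. Two side panels, each 31 mm thick, 368 mm deep and 1207 mm tall, stand 1097 mm apart (outside-to-outside). Between them sit 4 shelves, each 26 mm thick and 368 mm deep, spanning the full gap between the sides. The bottom shelf rests on the floor (its underside at z = 0) and the clear gap between one shelf's top and the next shelf's underside is 346 mm.


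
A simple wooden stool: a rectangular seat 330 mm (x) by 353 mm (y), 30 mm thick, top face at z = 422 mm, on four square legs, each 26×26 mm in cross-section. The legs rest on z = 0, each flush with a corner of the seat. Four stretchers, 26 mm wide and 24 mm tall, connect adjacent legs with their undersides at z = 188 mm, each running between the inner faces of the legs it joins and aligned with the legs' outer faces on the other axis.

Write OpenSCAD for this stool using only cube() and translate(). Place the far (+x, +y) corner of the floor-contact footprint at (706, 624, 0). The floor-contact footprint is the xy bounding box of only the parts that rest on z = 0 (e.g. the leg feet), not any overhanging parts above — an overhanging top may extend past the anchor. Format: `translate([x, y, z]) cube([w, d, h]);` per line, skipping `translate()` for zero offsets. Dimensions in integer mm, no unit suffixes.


translate([376, 271, 392]) cube([330, 353, 30]);
translate([376, 271, 0]) cube([26, 26, 392]);
translate([680, 271, 0]) cube([26, 26, 392]);
translate([376, 598, 0]) cube([26, 26, 392]);
translate([680, 598, 0]) cube([26, 26, 392]);
translate([402, 271, 188]) cube([278, 26, 24]);
translate([402, 598, 188]) cube([278, 26, 24]);
translate([376, 297, 188]) cube([26, 301, 24]);
translate([680, 297, 188]) cube([26, 301, 24]);


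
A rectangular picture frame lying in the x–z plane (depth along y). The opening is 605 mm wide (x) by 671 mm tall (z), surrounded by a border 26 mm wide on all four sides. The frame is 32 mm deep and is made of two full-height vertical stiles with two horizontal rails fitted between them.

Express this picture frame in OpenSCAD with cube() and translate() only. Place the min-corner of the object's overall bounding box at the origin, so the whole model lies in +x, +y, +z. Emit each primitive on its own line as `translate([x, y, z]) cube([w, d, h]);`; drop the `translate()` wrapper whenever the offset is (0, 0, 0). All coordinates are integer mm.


cube([26, 32, 723]);
translate([631, 0, 0]) cube([26, 32, 723]);
translate([26, 0, 0]) cube([605, 32, 26]);
translate([26, 0, 697]) cube([605, 32, 26]);


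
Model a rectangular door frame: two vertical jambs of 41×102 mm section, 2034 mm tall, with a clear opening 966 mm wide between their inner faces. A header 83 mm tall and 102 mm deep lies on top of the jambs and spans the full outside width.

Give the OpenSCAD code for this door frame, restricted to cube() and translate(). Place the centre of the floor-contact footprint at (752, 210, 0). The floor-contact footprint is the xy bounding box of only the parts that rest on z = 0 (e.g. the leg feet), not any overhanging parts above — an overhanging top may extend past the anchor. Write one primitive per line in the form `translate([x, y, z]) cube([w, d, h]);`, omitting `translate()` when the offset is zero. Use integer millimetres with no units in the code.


translate([228, 159, 0]) cube([41, 102, 2034]);
translate([1235, 159, 0]) cube([41, 102, 2034]);
translate([228, 159, 2034]) cube([1048, 102, 83]);


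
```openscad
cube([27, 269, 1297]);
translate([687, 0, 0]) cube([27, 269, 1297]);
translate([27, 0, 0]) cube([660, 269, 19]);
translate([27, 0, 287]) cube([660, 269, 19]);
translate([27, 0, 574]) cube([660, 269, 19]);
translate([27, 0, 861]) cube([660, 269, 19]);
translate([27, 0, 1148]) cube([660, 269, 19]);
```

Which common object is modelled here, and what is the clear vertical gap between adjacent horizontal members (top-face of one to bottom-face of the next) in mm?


A bookshelf. The clear shelf gap is 268 mm.

Two tall side panels with 5 horizontal boards between them — a bookshelf. The first two shelf undersides are at z = 0 and z = 287; with shelf thickness 19, the clear gap is 287 − 0 − 19 = 268 mm.


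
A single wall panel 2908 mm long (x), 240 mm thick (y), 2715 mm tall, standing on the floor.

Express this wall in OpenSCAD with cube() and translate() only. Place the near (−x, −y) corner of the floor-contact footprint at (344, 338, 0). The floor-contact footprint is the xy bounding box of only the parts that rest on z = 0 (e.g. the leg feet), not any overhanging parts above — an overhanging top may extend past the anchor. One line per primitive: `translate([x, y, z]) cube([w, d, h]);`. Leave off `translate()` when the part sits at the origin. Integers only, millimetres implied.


translate([344, 338, 0]) cube([2908, 240, 2715]);


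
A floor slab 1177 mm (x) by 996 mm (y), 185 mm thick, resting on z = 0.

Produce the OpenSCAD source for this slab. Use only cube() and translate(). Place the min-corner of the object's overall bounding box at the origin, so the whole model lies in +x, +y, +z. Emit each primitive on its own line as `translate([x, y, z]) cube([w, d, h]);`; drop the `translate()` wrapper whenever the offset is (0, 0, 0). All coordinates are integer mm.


cube([1177, 996, 185]);


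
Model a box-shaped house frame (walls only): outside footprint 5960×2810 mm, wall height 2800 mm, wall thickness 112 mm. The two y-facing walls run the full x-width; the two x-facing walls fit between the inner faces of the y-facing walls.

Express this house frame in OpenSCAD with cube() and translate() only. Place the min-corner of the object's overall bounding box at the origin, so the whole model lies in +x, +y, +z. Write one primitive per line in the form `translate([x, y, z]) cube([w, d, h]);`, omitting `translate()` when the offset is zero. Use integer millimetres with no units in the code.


cube([5960, 112, 2800]);
translate([0, 2698, 0]) cube([5960, 112, 2800]);
translate([0, 112, 0]) cube([112, 2586, 2800]);
translate([5848, 112, 0]) cube([112, 2586, 2800]);


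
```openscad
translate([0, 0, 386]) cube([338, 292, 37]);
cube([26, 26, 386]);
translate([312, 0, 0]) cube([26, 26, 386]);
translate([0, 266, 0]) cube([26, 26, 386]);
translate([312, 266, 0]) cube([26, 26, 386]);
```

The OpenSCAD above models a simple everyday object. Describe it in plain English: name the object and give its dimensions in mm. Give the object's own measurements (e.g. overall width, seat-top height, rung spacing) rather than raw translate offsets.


A four-legged stool. The seat is a 338×292×37 mm slab whose top surface is at z = 423 mm; four square legs, each 26×26 mm in cross-section, run from the floor (z = 0) to the underside of the seat, each flush with a corner of the seat.


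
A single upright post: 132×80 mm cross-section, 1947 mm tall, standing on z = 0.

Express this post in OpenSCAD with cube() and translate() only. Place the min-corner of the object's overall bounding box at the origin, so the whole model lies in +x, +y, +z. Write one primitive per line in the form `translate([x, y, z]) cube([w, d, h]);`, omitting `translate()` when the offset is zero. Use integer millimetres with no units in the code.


cube([132, 80, 1947]);


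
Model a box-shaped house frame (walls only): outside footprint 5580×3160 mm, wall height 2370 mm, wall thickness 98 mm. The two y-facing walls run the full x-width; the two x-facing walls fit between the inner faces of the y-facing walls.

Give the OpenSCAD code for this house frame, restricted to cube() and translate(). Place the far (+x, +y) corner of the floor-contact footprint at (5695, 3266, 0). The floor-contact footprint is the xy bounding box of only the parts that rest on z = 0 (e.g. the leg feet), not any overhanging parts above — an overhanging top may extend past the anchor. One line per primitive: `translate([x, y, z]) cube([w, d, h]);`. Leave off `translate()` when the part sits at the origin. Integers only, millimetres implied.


translate([115, 106, 0]) cube([5580, 98, 2370]);
translate([115, 3168, 0]) cube([5580, 98, 2370]);
translate([115, 204, 0]) cube([98, 2964, 2370]);
translate([5597, 204, 0]) cube([98, 2964, 2370]);


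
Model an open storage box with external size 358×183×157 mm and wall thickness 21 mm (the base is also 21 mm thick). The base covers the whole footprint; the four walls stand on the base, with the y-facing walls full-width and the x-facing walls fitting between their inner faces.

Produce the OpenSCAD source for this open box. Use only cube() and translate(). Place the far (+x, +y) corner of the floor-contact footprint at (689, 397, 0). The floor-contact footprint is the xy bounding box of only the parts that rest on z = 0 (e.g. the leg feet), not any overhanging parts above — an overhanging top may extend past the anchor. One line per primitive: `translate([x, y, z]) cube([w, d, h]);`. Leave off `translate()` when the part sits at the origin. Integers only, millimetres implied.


translate([331, 214, 0]) cube([358, 183, 21]);
translate([331, 214, 21]) cube([358, 21, 136]);
translate([331, 376, 21]) cube([358, 21, 136]);
translate([331, 235, 21]) cube([21, 141, 136]);
translate([668, 235, 21]) cube([21, 141, 136]);
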